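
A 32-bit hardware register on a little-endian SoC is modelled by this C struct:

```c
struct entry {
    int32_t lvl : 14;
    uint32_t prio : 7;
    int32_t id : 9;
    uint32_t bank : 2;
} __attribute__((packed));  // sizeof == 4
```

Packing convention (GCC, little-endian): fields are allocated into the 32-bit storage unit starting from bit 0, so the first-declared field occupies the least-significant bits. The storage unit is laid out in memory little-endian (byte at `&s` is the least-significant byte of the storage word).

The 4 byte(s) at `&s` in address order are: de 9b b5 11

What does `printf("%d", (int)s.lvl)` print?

7134

[0]=0xde [1]=0x9b [2]=0xb5 [3]=0x11 (little-endian) → word 0x11b59bde
lvl:14 @ bit 0 → (0x11b59bde>>0)&0x3fff = 0x1bde  ←
prio:7 @ bit 14 → (0x11b59bde>>14)&0x7f = 0x56
id:9 @ bit 21 → (0x11b59bde>>21)&0x1ff = 0x8d
bank:2 @ bit 30 → (0x11b59bde>>30)&0x3 = 0x0
lvl signed 14b, MSB=0: value = 7134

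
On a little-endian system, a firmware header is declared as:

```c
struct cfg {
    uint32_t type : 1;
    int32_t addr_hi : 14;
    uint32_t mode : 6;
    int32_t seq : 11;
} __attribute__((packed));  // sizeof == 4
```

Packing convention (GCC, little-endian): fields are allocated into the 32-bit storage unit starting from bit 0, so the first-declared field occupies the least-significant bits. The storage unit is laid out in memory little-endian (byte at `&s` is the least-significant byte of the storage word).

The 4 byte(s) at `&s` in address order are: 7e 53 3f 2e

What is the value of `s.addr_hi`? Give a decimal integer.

[0]=0x7e [1]=0x53 [2]=0x3f [3]=0x2e (little-endian) → word 0x2e3f537e
type:1 @ bit 0 → (0x2e3f537e>>0)&0x1 = 0x0
addr_hi:14 @ bit 1 → (0x2e3f537e>>1)&0x3fff = 0x29bf  ←
mode:6 @ bit 15 → (0x2e3f537e>>15)&0x3f = 0x3e
seq:11 @ bit 21 → (0x2e3f537e>>21)&0x7ff = 0x171
addr_hi signed 14b, MSB=1: 10687 - 16384 = -5697

-5697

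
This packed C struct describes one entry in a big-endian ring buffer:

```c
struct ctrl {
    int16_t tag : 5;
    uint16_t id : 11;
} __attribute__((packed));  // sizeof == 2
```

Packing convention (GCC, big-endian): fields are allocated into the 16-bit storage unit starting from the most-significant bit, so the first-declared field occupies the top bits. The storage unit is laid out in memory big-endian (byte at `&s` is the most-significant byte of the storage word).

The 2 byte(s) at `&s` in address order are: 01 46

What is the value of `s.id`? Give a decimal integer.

326

[0]=0x01 [1]=0x46 (big-endian) → word 0x0146
tag:5 @ bit 11 → (0x0146>>11)&0x1f = 0x0
id:11 @ bit 0 → (0x0146>>0)&0x7ff = 0x146  ←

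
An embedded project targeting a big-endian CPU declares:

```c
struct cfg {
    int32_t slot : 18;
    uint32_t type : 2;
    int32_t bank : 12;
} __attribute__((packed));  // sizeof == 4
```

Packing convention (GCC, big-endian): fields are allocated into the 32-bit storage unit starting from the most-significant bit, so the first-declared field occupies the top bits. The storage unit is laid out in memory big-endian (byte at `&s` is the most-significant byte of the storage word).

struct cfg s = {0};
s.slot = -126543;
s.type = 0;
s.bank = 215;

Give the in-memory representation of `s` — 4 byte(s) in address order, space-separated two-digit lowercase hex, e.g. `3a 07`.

[14+:18] slot=-126543 & 0x3ffff = 0x211b1; word=0x846c4000
[12+:2] type=0 & 0x3 = 0x0; word=0x846c4000
[0+:12] bank=215 & 0xfff = 0xd7; word=0x846c40d7
word = 0x846c40d7 → big-endian bytes:
  [0]=0x84  [1]=0x6c  [2]=0x40  [3]=0xd7

84 6c 40 d7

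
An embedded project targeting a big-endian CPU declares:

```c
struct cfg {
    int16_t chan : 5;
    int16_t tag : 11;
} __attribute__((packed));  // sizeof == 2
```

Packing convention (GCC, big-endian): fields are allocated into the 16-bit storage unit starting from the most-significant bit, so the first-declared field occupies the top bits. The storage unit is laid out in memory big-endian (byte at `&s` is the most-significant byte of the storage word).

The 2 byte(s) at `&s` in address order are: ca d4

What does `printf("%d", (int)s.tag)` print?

724

[0]=0xca [1]=0xd4 (big-endian) → word 0xcad4
chan:5 @ bit 11 → (0xcad4>>11)&0x1f = 0x19
tag:11 @ bit 0 → (0xcad4>>0)&0x7ff = 0x2d4  ←
tag signed 11b, MSB=0: value = 724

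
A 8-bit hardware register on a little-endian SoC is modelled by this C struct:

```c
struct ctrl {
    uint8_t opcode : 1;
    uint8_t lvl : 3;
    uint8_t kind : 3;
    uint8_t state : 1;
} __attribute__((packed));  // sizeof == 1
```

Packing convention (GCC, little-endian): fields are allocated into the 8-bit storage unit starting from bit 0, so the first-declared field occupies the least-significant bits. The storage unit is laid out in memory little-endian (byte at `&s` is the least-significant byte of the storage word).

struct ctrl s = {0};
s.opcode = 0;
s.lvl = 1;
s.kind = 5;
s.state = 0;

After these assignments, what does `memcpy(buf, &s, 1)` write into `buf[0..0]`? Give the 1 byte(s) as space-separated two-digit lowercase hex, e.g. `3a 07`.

52

opcode (1b) val=0 bits=0x0 at bit 0: 0x00
lvl (3b) val=1 bits=0x1 at bit 1: 0x02
kind (3b) val=5 bits=0x5 at bit 4: 0x52
state (1b) val=0 bits=0x0 at bit 7: 0x52
word = 0x52 → little-endian bytes:
  [0]=0x52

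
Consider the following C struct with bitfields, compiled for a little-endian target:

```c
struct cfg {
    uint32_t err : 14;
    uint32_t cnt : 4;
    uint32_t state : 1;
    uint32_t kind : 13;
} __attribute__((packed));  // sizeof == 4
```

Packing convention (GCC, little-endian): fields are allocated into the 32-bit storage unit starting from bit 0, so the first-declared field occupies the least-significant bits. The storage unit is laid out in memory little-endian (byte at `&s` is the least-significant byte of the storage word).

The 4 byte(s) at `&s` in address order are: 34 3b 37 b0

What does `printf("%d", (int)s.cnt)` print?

[0]=0x34 [1]=0x3b [2]=0x37 [3]=0xb0 (little-endian) → word 0xb0373b34
err:14 @ bit 0 → (0xb0373b34>>0)&0x3fff = 0x3b34
cnt:4 @ bit 14 → (0xb0373b34>>14)&0xf = 0xc  ←
state:1 @ bit 18 → (0xb0373b34>>18)&0x1 = 0x1
kind:13 @ bit 19 → (0xb0373b34>>19)&0x1fff = 0x1606

12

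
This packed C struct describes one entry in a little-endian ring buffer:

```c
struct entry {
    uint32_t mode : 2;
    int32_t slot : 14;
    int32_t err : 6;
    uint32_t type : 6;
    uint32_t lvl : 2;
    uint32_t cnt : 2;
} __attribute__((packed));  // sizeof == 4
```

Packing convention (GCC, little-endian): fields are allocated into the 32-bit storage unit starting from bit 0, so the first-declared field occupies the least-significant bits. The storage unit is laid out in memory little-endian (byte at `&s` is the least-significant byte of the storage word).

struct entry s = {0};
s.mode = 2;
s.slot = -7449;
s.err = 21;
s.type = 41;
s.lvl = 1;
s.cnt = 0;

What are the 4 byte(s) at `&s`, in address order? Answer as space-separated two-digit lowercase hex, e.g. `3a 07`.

9e 8b 55 1a

mode:2 = 2 → 0x2 << 0 → word 0x00000002
slot:14 = -7449 → 0x22e7 << 2 → word 0x00008b9e
err:6 = 21 → 0x15 << 16 → word 0x00158b9e
type:6 = 41 → 0x29 << 22 → word 0x0a558b9e
lvl:2 = 1 → 0x1 << 28 → word 0x1a558b9e
cnt:2 = 0 → 0x0 << 30 → word 0x1a558b9e
word = 0x1a558b9e → little-endian bytes:
  [0]=0x9e  [1]=0x8b  [2]=0x55  [3]=0x1a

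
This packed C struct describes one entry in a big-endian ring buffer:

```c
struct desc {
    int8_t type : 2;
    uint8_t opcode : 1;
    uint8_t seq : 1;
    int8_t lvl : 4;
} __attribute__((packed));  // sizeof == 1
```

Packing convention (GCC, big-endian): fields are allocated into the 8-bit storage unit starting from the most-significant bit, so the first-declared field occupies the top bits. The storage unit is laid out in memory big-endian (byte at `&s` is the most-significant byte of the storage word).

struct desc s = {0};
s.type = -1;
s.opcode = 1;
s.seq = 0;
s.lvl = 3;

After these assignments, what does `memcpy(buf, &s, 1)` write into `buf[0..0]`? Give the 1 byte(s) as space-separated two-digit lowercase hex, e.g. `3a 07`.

type (2b) val=-1 bits=0x3 at bit 6: 0xc0
opcode (1b) val=1 bits=0x1 at bit 5: 0xe0
seq (1b) val=0 bits=0x0 at bit 4: 0xe0
lvl (4b) val=3 bits=0x3 at bit 0: 0xe3
word = 0xe3 → big-endian bytes:
  [0]=0xe3

e3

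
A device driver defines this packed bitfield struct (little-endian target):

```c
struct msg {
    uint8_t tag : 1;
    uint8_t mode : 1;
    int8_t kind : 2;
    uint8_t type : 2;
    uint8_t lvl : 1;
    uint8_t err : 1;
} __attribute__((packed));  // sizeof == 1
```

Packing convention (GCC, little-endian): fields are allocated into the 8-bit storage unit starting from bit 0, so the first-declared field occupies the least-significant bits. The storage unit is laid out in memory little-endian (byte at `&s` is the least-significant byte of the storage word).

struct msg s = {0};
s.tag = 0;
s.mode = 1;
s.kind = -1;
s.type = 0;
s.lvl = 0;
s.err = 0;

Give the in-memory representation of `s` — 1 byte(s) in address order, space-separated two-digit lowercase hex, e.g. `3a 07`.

tag (1b) val=0 bits=0x0 at bit 0: 0x00
mode (1b) val=1 bits=0x1 at bit 1: 0x02
kind (2b) val=-1 bits=0x3 at bit 2: 0x0e
type (2b) val=0 bits=0x0 at bit 4: 0x0e
lvl (1b) val=0 bits=0x0 at bit 6: 0x0e
err (1b) val=0 bits=0x0 at bit 7: 0x0e
word = 0x0e → little-endian bytes:
  [0]=0x0e

0e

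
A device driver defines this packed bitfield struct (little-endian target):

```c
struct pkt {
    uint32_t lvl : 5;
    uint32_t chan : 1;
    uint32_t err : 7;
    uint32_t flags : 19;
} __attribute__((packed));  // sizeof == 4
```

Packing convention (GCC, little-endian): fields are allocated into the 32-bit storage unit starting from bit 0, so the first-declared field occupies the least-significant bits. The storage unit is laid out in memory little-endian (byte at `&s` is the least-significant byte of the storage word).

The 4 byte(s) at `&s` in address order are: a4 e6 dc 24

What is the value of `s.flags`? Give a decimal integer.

[0]=0xa4 [1]=0xe6 [2]=0xdc [3]=0x24 (little-endian) → word 0x24dce6a4
lvl [0+:5] = (word>>0) & 0x1f = 4
chan [5+:1] = (word>>5) & 0x1 = 1
err [6+:7] = (word>>6) & 0x7f = 26
flags [13+:19] = (word>>13) & 0x7ffff = 75495  ←

75495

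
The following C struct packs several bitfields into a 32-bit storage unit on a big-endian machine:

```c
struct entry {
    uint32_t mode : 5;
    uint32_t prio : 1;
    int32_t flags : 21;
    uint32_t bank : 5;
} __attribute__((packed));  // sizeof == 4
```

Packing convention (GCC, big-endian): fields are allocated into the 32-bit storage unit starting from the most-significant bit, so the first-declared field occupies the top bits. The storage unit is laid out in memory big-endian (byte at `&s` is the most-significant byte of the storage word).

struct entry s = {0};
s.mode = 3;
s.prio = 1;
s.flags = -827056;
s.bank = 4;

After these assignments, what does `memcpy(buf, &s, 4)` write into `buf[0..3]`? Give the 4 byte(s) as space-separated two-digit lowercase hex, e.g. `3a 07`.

1e 6c 2a 04

mode (5b) val=3 bits=0x3 at bit 27: 0x18000000
prio (1b) val=1 bits=0x1 at bit 26: 0x1c000000
flags (21b) val=-827056 bits=0x136150 at bit 5: 0x1e6c2a00
bank (5b) val=4 bits=0x4 at bit 0: 0x1e6c2a04
word = 0x1e6c2a04 → big-endian bytes:
  [0]=0x1e  [1]=0x6c  [2]=0x2a  [3]=0x04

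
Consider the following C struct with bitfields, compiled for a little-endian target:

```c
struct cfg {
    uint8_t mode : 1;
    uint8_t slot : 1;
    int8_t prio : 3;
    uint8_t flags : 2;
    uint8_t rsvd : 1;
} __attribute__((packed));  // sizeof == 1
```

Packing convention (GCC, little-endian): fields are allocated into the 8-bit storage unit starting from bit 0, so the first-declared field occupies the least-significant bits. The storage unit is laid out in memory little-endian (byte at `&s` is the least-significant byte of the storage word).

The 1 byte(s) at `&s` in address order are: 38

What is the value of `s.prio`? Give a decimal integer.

-2

[0]=0x38 (little-endian) → word 0x38
mode [0+:1] = (word>>0) & 0x1 = 0
slot [1+:1] = (word>>1) & 0x1 = 0
prio [2+:3] = (word>>2) & 0x7 = 6  ←
flags [5+:2] = (word>>5) & 0x3 = 1
rsvd [7+:1] = (word>>7) & 0x1 = 0
prio signed 3b, MSB=1: 6 - 8 = -2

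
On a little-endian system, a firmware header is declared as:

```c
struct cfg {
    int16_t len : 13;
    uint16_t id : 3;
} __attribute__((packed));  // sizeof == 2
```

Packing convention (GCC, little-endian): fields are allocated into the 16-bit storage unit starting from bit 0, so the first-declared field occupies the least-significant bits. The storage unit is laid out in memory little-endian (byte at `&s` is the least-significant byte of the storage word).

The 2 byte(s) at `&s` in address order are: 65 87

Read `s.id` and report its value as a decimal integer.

4

[0]=0x65 [1]=0x87 (little-endian) → word 0x8765
len:13 @ bit 0 → (0x8765>>0)&0x1fff = 0x765
id:3 @ bit 13 → (0x8765>>13)&0x7 = 0x4  ←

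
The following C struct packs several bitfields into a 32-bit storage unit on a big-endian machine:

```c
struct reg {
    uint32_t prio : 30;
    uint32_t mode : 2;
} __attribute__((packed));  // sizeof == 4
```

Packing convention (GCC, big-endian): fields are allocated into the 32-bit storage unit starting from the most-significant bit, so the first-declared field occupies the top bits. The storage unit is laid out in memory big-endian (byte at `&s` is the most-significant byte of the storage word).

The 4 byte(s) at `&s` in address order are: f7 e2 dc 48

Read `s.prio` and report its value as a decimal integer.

1039709970

[0]=0xf7 [1]=0xe2 [2]=0xdc [3]=0x48 (big-endian) → word 0xf7e2dc48
prio:30 @ bit 2 → (0xf7e2dc48>>2)&0x3fffffff = 0x3df8b712  ←
mode:2 @ bit 0 → (0xf7e2dc48>>0)&0x3 = 0x0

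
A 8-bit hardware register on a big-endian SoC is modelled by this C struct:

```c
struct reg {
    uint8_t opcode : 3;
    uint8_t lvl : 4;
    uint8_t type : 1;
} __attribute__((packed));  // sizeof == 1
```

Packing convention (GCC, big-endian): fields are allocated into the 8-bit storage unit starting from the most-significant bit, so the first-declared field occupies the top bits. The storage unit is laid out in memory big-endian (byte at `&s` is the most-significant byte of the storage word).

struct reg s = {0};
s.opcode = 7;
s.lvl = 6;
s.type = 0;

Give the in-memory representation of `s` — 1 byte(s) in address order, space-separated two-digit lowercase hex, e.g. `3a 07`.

opcode:3 = 7 → 0x7 << 5 → word 0xe0
lvl:4 = 6 → 0x6 << 1 → word 0xec
type:1 = 0 → 0x0 << 0 → word 0xec
word = 0xec → big-endian bytes:
  [0]=0xec

ec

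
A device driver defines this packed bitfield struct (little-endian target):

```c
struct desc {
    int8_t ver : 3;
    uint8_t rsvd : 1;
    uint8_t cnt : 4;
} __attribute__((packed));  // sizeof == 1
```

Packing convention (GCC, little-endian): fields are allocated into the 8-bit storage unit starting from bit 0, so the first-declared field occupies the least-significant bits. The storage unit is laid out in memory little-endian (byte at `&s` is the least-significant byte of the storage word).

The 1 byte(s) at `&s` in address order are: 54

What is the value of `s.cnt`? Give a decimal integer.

[0]=0x54 (little-endian) → word 0x54
ver [0+:3] = (word>>0) & 0x7 = 4
rsvd [3+:1] = (word>>3) & 0x1 = 0
cnt [4+:4] = (word>>4) & 0xf = 5  ←

5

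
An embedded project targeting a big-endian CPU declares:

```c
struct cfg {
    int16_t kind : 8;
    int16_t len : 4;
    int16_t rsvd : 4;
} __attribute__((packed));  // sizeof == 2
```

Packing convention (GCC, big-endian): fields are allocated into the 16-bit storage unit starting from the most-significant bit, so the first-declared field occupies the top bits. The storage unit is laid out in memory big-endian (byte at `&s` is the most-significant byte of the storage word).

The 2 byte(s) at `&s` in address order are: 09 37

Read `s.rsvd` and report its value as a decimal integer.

7

[0]=0x09 [1]=0x37 (big-endian) → word 0x0937
kind [8+:8] = (word>>8) & 0xff = 9
len [4+:4] = (word>>4) & 0xf = 3
rsvd [0+:4] = (word>>0) & 0xf = 7  ←
rsvd signed 4b, MSB=0: value = 7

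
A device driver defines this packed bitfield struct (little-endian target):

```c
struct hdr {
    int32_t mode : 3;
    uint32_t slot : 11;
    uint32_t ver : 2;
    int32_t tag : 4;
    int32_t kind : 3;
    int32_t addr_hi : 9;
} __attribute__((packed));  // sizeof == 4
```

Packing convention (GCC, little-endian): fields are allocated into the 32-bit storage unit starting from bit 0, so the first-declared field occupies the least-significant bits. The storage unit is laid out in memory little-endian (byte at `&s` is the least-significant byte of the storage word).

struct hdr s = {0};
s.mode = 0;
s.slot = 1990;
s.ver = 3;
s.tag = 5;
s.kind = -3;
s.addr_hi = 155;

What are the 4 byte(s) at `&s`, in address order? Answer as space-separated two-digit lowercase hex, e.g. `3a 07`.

30 fe d5 4d

[0+:3] mode=0 & 0x7 = 0x0; word=0x00000000
[3+:11] slot=1990 & 0x7ff = 0x7c6; word=0x00003e30
[14+:2] ver=3 & 0x3 = 0x3; word=0x0000fe30
[16+:4] tag=5 & 0xf = 0x5; word=0x0005fe30
[20+:3] kind=-3 & 0x7 = 0x5; word=0x0055fe30
[23+:9] addr_hi=155 & 0x1ff = 0x9b; word=0x4dd5fe30
word = 0x4dd5fe30 → little-endian bytes:
  [0]=0x30  [1]=0xfe  [2]=0xd5  [3]=0x4d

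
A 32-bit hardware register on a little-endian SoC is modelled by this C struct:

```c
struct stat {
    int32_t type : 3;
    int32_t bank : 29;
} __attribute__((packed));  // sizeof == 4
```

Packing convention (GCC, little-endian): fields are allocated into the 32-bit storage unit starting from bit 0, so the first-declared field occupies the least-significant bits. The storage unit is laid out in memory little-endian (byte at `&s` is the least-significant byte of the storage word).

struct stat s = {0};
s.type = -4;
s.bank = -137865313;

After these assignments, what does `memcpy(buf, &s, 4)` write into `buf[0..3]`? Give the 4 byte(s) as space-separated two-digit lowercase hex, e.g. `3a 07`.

fc bc 42 be

[0+:3] type=-4 & 0x7 = 0x4; word=0x00000004
[3+:29] bank=-137865313 & 0x1fffffff = 0x17c8579f; word=0xbe42bcfc
word = 0xbe42bcfc → little-endian bytes:
  [0]=0xfc  [1]=0xbc  [2]=0x42  [3]=0xbe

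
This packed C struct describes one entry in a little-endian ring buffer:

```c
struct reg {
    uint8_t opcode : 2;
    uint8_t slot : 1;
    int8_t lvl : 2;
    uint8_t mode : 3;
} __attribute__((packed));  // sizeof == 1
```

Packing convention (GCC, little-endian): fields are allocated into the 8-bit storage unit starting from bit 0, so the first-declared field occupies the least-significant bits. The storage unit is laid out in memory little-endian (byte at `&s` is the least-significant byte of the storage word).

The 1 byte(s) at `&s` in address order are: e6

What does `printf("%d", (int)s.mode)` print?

7

[0]=0xe6 (little-endian) → word 0xe6
opcode:2 @ bit 0 → (0xe6>>0)&0x3 = 0x2
slot:1 @ bit 2 → (0xe6>>2)&0x1 = 0x1
lvl:2 @ bit 3 → (0xe6>>3)&0x3 = 0x0
mode:3 @ bit 5 → (0xe6>>5)&0x7 = 0x7  ←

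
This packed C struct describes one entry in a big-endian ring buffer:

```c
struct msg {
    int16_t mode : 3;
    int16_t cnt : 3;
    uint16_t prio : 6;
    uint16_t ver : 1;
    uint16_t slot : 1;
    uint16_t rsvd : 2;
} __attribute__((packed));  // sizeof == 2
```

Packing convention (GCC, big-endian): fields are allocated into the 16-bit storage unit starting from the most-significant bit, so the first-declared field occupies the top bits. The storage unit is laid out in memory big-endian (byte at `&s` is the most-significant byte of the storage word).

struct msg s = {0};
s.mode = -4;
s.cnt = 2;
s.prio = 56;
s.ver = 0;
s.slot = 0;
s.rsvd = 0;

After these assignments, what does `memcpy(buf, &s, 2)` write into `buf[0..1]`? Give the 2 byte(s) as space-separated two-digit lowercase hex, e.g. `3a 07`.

8b 80

mode (3b) val=-4 bits=0x4 at bit 13: 0x8000
cnt (3b) val=2 bits=0x2 at bit 10: 0x8800
prio (6b) val=56 bits=0x38 at bit 4: 0x8b80
ver (1b) val=0 bits=0x0 at bit 3: 0x8b80
slot (1b) val=0 bits=0x0 at bit 2: 0x8b80
rsvd (2b) val=0 bits=0x0 at bit 0: 0x8b80
word = 0x8b80 → big-endian bytes:
  [0]=0x8b  [1]=0x80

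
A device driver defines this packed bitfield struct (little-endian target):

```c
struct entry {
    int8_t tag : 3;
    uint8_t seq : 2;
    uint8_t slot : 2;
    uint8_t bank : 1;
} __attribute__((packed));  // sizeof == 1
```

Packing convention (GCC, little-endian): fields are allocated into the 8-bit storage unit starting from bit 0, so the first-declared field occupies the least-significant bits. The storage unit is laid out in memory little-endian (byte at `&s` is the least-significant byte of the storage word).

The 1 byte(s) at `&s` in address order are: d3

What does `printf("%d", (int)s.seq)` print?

2

[0]=0xd3 (little-endian) → word 0xd3
tag [0+:3] = (word>>0) & 0x7 = 3
seq [3+:2] = (word>>3) & 0x3 = 2  ←
slot [5+:2] = (word>>5) & 0x3 = 2
bank [7+:1] = (word>>7) & 0x1 = 1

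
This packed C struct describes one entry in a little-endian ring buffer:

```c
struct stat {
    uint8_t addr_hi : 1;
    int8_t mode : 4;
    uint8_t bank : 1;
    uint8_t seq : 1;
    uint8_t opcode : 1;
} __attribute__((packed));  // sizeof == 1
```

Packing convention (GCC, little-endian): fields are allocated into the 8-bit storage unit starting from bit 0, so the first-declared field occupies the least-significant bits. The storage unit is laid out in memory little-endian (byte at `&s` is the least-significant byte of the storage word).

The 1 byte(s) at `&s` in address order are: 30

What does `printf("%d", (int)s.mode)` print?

-8

[0]=0x30 (little-endian) → word 0x30
addr_hi:1 @ bit 0 → (0x30>>0)&0x1 = 0x0
mode:4 @ bit 1 → (0x30>>1)&0xf = 0x8  ←
bank:1 @ bit 5 → (0x30>>5)&0x1 = 0x1
seq:1 @ bit 6 → (0x30>>6)&0x1 = 0x0
opcode:1 @ bit 7 → (0x30>>7)&0x1 = 0x0
mode signed 4b, MSB=1: 8 - 16 = -8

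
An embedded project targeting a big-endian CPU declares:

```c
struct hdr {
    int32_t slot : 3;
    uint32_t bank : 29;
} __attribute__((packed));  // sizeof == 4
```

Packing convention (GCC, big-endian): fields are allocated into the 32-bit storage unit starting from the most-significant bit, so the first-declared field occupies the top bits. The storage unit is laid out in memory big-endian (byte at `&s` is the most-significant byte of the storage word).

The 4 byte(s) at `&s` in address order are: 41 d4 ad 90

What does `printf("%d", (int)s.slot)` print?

[0]=0x41 [1]=0xd4 [2]=0xad [3]=0x90 (big-endian) → word 0x41d4ad90
slot [29+:3] = (word>>29) & 0x7 = 2  ←
bank [0+:29] = (word>>0) & 0x1fffffff = 30715280
slot signed 3b, MSB=0: value = 2

2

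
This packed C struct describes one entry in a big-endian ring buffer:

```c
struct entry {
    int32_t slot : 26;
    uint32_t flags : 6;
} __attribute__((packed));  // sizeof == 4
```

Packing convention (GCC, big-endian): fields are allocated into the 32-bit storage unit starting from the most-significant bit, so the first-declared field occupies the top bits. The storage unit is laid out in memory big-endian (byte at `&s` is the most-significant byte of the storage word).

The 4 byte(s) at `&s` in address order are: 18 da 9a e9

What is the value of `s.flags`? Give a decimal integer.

[0]=0x18 [1]=0xda [2]=0x9a [3]=0xe9 (big-endian) → word 0x18da9ae9
slot:26 @ bit 6 → (0x18da9ae9>>6)&0x3ffffff = 0x636a6b
flags:6 @ bit 0 → (0x18da9ae9>>0)&0x3f = 0x29  ←

41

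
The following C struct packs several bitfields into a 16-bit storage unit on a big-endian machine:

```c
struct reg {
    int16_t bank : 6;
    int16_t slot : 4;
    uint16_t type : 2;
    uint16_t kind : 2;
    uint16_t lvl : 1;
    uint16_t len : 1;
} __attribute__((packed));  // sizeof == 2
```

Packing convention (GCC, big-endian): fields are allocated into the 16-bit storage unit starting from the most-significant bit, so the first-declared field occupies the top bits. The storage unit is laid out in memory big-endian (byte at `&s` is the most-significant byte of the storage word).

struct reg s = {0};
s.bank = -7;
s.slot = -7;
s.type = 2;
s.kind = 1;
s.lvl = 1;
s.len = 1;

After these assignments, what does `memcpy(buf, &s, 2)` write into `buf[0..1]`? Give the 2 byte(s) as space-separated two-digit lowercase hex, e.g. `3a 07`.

bank:6 = -7 → 0x39 << 10 → word 0xe400
slot:4 = -7 → 0x9 << 6 → word 0xe640
type:2 = 2 → 0x2 << 4 → word 0xe660
kind:2 = 1 → 0x1 << 2 → word 0xe664
lvl:1 = 1 → 0x1 << 1 → word 0xe666
len:1 = 1 → 0x1 << 0 → word 0xe667
word = 0xe667 → big-endian bytes:
  [0]=0xe6  [1]=0x67

e6 67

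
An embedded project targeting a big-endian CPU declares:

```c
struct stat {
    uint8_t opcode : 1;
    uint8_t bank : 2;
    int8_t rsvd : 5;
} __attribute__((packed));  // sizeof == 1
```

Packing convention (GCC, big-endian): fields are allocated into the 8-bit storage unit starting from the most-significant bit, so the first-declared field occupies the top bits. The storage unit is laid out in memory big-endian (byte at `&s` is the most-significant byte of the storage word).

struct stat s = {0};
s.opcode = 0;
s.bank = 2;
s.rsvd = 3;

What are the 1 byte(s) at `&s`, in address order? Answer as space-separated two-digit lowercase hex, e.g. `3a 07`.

[7+:1] opcode=0 & 0x1 = 0x0; word=0x00
[5+:2] bank=2 & 0x3 = 0x2; word=0x40
[0+:5] rsvd=3 & 0x1f = 0x3; word=0x43
word = 0x43 → big-endian bytes:
  [0]=0x43

43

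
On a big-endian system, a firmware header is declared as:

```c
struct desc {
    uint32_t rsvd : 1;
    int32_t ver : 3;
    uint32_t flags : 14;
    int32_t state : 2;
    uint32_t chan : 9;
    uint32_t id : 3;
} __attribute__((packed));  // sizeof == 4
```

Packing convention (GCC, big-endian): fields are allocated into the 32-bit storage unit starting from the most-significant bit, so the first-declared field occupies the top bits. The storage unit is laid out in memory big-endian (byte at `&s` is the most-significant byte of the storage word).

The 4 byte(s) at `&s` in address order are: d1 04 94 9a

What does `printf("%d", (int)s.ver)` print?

[0]=0xd1 [1]=0x04 [2]=0x94 [3]=0x9a (big-endian) → word 0xd104949a
rsvd [31+:1] = (word>>31) & 0x1 = 1
ver [28+:3] = (word>>28) & 0x7 = 5  ←
flags [14+:14] = (word>>14) & 0x3fff = 1042
state [12+:2] = (word>>12) & 0x3 = 1
chan [3+:9] = (word>>3) & 0x1ff = 147
id [0+:3] = (word>>0) & 0x7 = 2
ver signed 3b, MSB=1: 5 - 8 = -3

-3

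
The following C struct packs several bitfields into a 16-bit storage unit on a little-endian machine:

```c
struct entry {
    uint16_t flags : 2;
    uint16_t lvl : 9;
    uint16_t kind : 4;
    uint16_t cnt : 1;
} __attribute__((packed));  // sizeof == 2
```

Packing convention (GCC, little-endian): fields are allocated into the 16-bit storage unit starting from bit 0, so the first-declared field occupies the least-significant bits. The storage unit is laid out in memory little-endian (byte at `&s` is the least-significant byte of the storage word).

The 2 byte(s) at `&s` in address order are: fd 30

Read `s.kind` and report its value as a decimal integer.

[0]=0xfd [1]=0x30 (little-endian) → word 0x30fd
flags [0+:2] = (word>>0) & 0x3 = 1
lvl [2+:9] = (word>>2) & 0x1ff = 63
kind [11+:4] = (word>>11) & 0xf = 6  ←
cnt [15+:1] = (word>>15) & 0x1 = 0

6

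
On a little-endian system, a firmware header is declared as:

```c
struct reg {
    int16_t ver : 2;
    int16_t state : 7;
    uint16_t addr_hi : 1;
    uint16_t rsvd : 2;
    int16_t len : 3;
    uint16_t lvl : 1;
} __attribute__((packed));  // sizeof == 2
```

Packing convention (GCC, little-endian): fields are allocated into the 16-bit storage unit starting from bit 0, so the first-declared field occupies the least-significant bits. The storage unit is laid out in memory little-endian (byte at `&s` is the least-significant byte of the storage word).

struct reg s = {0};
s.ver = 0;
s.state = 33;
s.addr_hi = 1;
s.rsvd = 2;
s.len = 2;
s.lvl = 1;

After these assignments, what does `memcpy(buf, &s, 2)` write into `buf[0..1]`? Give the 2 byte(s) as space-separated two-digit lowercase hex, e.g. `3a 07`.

84 aa

ver (2b) val=0 bits=0x0 at bit 0: 0x0000
state (7b) val=33 bits=0x21 at bit 2: 0x0084
addr_hi (1b) val=1 bits=0x1 at bit 9: 0x0284
rsvd (2b) val=2 bits=0x2 at bit 10: 0x0a84
len (3b) val=2 bits=0x2 at bit 12: 0x2a84
lvl (1b) val=1 bits=0x1 at bit 15: 0xaa84
word = 0xaa84 → little-endian bytes:
  [0]=0x84  [1]=0xaa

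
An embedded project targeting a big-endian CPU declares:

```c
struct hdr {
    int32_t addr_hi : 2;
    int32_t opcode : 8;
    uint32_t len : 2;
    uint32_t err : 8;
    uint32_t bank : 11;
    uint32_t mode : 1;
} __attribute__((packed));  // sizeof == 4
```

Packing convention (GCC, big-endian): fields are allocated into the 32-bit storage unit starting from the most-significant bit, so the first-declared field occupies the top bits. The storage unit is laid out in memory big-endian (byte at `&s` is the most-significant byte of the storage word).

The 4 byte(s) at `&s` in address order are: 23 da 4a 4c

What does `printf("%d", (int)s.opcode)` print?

-113

[0]=0x23 [1]=0xda [2]=0x4a [3]=0x4c (big-endian) → word 0x23da4a4c
addr_hi:2 @ bit 30 → (0x23da4a4c>>30)&0x3 = 0x0
opcode:8 @ bit 22 → (0x23da4a4c>>22)&0xff = 0x8f  ←
len:2 @ bit 20 → (0x23da4a4c>>20)&0x3 = 0x1
err:8 @ bit 12 → (0x23da4a4c>>12)&0xff = 0xa4
bank:11 @ bit 1 → (0x23da4a4c>>1)&0x7ff = 0x526
mode:1 @ bit 0 → (0x23da4a4c>>0)&0x1 = 0x0
opcode signed 8b, MSB=1: 143 - 256 = -113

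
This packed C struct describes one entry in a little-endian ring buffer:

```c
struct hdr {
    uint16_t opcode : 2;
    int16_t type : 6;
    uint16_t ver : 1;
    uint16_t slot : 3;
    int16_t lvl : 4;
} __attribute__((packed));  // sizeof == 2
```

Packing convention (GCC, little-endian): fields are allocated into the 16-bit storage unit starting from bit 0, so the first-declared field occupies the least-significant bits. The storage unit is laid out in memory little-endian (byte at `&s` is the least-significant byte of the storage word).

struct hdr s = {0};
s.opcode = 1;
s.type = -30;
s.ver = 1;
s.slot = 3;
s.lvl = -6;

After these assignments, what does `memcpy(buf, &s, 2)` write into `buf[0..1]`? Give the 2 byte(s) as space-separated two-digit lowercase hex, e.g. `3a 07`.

89 a7

[0+:2] opcode=1 & 0x3 = 0x1; word=0x0001
[2+:6] type=-30 & 0x3f = 0x22; word=0x0089
[8+:1] ver=1 & 0x1 = 0x1; word=0x0189
[9+:3] slot=3 & 0x7 = 0x3; word=0x0789
[12+:4] lvl=-6 & 0xf = 0xa; word=0xa789
word = 0xa789 → little-endian bytes:
  [0]=0x89  [1]=0xa7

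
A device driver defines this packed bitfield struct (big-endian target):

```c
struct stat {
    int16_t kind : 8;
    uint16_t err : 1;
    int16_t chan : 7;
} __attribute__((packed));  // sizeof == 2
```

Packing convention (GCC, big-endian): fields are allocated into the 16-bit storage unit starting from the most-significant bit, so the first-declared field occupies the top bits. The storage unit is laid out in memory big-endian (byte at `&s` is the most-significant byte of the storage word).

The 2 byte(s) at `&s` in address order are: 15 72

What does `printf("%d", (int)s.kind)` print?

21

[0]=0x15 [1]=0x72 (big-endian) → word 0x1572
kind:8 @ bit 8 → (0x1572>>8)&0xff = 0x15  ←
err:1 @ bit 7 → (0x1572>>7)&0x1 = 0x0
chan:7 @ bit 0 → (0x1572>>0)&0x7f = 0x72
kind signed 8b, MSB=0: value = 21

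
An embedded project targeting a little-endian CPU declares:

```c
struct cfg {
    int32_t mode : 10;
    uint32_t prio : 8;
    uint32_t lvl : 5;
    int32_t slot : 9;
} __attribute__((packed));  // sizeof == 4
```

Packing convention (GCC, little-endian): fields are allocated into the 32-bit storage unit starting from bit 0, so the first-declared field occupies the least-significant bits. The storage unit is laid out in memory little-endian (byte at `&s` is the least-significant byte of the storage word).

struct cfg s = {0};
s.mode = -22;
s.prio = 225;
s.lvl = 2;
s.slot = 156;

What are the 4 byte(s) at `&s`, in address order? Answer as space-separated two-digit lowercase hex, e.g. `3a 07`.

mode:10 = -22 → 0x3ea << 0 → word 0x000003ea
prio:8 = 225 → 0xe1 << 10 → word 0x000387ea
lvl:5 = 2 → 0x2 << 18 → word 0x000b87ea
slot:9 = 156 → 0x9c << 23 → word 0x4e0b87ea
word = 0x4e0b87ea → little-endian bytes:
  [0]=0xea  [1]=0x87  [2]=0x0b  [3]=0x4e

ea 87 0b 4e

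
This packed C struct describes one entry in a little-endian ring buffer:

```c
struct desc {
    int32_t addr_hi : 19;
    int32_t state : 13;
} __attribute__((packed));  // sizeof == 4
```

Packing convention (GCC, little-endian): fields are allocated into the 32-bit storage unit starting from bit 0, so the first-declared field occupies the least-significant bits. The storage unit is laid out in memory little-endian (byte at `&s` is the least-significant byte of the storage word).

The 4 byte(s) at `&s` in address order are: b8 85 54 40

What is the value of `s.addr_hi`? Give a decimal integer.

[0]=0xb8 [1]=0x85 [2]=0x54 [3]=0x40 (little-endian) → word 0x405485b8
addr_hi:19 @ bit 0 → (0x405485b8>>0)&0x7ffff = 0x485b8  ←
state:13 @ bit 19 → (0x405485b8>>19)&0x1fff = 0x80a
addr_hi signed 19b, MSB=1: 296376 - 524288 = -227912

-227912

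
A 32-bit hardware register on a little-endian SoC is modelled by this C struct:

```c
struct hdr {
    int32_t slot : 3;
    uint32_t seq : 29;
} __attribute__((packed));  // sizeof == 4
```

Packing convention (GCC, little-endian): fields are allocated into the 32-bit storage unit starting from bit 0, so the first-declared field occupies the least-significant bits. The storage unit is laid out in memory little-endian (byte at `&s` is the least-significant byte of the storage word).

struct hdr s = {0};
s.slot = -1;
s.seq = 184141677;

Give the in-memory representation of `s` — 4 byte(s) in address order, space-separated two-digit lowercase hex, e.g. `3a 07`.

[0+:3] slot=-1 & 0x7 = 0x7; word=0x00000007
[3+:29] seq=184141677 & 0x1fffffff = 0xaf9c76d; word=0x57ce3b6f
word = 0x57ce3b6f → little-endian bytes:
  [0]=0x6f  [1]=0x3b  [2]=0xce  [3]=0x57

6f 3b ce 57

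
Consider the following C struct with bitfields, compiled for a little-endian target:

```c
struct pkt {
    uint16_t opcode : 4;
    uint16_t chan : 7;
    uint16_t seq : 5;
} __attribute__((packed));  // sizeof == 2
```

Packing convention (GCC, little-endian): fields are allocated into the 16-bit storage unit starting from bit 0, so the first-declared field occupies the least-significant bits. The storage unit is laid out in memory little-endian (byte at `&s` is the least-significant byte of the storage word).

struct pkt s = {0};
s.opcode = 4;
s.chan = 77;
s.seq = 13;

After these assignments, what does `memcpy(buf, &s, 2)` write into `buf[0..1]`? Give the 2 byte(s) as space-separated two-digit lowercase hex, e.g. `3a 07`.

opcode (4b) val=4 bits=0x4 at bit 0: 0x0004
chan (7b) val=77 bits=0x4d at bit 4: 0x04d4
seq (5b) val=13 bits=0xd at bit 11: 0x6cd4
word = 0x6cd4 → little-endian bytes:
  [0]=0xd4  [1]=0x6c

d4 6c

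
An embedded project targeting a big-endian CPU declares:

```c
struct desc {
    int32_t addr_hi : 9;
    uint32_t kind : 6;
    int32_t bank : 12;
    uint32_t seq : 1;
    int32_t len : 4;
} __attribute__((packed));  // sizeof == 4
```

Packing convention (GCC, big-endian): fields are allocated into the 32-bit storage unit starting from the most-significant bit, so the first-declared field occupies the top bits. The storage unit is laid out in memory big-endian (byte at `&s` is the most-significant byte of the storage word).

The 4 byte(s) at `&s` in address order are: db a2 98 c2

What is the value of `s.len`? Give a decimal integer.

2

[0]=0xdb [1]=0xa2 [2]=0x98 [3]=0xc2 (big-endian) → word 0xdba298c2
addr_hi [23+:9] = (word>>23) & 0x1ff = 439
kind [17+:6] = (word>>17) & 0x3f = 17
bank [5+:12] = (word>>5) & 0xfff = 1222
seq [4+:1] = (word>>4) & 0x1 = 0
len [0+:4] = (word>>0) & 0xf = 2  ←
len signed 4b, MSB=0: value = 2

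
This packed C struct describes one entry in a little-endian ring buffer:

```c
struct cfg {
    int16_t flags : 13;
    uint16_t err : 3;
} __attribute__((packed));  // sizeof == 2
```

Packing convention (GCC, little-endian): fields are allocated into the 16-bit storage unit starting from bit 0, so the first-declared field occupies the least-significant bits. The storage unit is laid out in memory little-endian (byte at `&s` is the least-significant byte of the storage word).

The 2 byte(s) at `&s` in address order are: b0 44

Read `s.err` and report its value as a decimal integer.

2

[0]=0xb0 [1]=0x44 (little-endian) → word 0x44b0
flags [0+:13] = (word>>0) & 0x1fff = 1200
err [13+:3] = (word>>13) & 0x7 = 2  ←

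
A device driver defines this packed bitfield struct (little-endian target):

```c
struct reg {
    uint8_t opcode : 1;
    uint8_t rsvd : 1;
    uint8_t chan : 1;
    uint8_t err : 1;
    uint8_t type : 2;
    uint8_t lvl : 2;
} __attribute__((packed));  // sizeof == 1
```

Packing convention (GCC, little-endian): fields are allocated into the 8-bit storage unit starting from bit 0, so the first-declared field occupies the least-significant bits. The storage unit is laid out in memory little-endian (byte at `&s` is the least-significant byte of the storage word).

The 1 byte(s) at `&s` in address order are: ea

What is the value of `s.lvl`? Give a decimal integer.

3

[0]=0xea (little-endian) → word 0xea
opcode:1 @ bit 0 → (0xea>>0)&0x1 = 0x0
rsvd:1 @ bit 1 → (0xea>>1)&0x1 = 0x1
chan:1 @ bit 2 → (0xea>>2)&0x1 = 0x0
err:1 @ bit 3 → (0xea>>3)&0x1 = 0x1
type:2 @ bit 4 → (0xea>>4)&0x3 = 0x2
lvl:2 @ bit 6 → (0xea>>6)&0x3 = 0x3  ←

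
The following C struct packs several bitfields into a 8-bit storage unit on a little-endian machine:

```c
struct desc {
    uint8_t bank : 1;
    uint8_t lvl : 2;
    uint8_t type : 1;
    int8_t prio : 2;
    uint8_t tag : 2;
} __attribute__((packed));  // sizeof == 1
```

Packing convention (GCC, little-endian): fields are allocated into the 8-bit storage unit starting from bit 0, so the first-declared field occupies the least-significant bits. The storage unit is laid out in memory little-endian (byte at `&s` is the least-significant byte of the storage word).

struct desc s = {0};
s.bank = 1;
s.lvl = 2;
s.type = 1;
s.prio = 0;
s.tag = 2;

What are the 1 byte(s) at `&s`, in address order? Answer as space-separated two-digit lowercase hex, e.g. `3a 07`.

bank:1 = 1 → 0x1 << 0 → word 0x01
lvl:2 = 2 → 0x2 << 1 → word 0x05
type:1 = 1 → 0x1 << 3 → word 0x0d
prio:2 = 0 → 0x0 << 4 → word 0x0d
tag:2 = 2 → 0x2 << 6 → word 0x8d
word = 0x8d → little-endian bytes:
  [0]=0x8d

8d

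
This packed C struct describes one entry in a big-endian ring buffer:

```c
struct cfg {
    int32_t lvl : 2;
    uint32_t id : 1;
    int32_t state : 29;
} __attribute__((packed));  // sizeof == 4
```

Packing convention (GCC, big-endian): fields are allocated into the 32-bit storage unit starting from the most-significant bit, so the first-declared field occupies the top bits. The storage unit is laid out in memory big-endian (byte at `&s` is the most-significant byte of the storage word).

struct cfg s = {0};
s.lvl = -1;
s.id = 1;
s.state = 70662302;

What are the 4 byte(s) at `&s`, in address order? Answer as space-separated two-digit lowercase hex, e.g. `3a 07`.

e4 36 38 9e

lvl (2b) val=-1 bits=0x3 at bit 30: 0xc0000000
id (1b) val=1 bits=0x1 at bit 29: 0xe0000000
state (29b) val=70662302 bits=0x436389e at bit 0: 0xe436389e
word = 0xe436389e → big-endian bytes:
  [0]=0xe4  [1]=0x36  [2]=0x38  [3]=0x9e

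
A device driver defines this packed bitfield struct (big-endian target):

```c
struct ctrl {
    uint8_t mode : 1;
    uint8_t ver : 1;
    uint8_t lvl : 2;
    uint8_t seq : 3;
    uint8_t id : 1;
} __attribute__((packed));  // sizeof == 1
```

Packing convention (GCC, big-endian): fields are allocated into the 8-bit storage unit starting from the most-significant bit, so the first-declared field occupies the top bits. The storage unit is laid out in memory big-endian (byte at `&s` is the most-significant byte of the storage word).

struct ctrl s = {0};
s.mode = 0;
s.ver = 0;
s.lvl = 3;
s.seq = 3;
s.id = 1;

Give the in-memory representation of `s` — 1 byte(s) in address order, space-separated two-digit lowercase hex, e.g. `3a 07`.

mode (1b) val=0 bits=0x0 at bit 7: 0x00
ver (1b) val=0 bits=0x0 at bit 6: 0x00
lvl (2b) val=3 bits=0x3 at bit 4: 0x30
seq (3b) val=3 bits=0x3 at bit 1: 0x36
id (1b) val=1 bits=0x1 at bit 0: 0x37
word = 0x37 → big-endian bytes:
  [0]=0x37

37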